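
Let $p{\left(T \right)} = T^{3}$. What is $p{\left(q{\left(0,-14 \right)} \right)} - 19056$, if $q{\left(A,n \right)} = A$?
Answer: $-19056$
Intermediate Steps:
$p{\left(q{\left(0,-14 \right)} \right)} - 19056 = 0^{3} - 19056 = 0 - 19056 = -19056$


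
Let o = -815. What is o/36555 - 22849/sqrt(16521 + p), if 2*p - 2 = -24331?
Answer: -163/7311 - 22849*sqrt(17426)/8713 ≈ -346.20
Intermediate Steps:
p = -24329/2 (p = 1 + (1/2)*(-24331) = 1 - 24331/2 = -24329/2 ≈ -12165.)
o/36555 - 22849/sqrt(16521 + p) = -815/36555 - 22849/sqrt(16521 - 24329/2) = -815*1/36555 - 22849*sqrt(17426)/8713 = -163/7311 - 22849*sqrt(17426)/8713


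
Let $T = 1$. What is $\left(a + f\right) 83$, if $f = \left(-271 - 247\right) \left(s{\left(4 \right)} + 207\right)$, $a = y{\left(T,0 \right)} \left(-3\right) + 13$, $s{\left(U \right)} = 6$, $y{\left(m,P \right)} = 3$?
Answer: $-9157390$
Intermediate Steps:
$a = 4$ ($a = 3 \left(-3\right) + 13 = -9 + 13 = 4$)
$f = -110334$ ($f = \left(-271 - 247\right) \left(6 + 207\right) = \left(-518\right) 213 = -110334$)
$\left(a + f\right) 83 = \left(4 - 110334\right) 83 = \left(-110330\right) 83 = -9157390$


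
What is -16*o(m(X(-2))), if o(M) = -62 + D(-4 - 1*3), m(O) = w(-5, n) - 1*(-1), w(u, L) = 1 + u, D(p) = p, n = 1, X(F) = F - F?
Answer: 1104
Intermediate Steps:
X(F) = 0
m(O) = -3 (m(O) = (1 - 5) - 1*(-1) = -4 + 1 = -3)
o(M) = -69 (o(M) = -62 + (-4 - 1*3) = -62 + (-4 - 3) = -62 - 7 = -69)
-16*o(m(X(-2))) = -16*(-69) = 1104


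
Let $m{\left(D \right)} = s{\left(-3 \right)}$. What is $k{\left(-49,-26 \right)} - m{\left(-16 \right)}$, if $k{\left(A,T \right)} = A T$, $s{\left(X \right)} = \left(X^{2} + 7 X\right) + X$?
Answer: $1289$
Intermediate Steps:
$s{\left(X \right)} = X^{2} + 8 X$
$m{\left(D \right)} = -15$ ($m{\left(D \right)} = - 3 \left(8 - 3\right) = \left(-3\right) 5 = -15$)
$k{\left(-49,-26 \right)} - m{\left(-16 \right)} = \left(-49\right) \left(-26\right) - -15 = 1274 + 15 = 1289$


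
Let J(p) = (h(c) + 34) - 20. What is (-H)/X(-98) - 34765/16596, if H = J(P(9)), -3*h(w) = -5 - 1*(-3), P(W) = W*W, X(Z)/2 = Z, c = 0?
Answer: -1642633/813204 ≈ -2.0200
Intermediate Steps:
X(Z) = 2*Z
P(W) = W²
h(w) = ⅔ (h(w) = -(-5 - 1*(-3))/3 = -(-5 + 3)/3 = -⅓*(-2) = ⅔)
J(p) = 44/3 (J(p) = (⅔ + 34) - 20 = 104/3 - 20 = 44/3)
H = 44/3 ≈ 14.667
(-H)/X(-98) - 34765/16596 = (-1*44/3)/((2*(-98))) - 34765/16596 = -44/3/(-196) - 34765*1/16596 = -44/3*(-1/196) - 34765/16596 = 11/147 - 34765/16596 = -1642633/813204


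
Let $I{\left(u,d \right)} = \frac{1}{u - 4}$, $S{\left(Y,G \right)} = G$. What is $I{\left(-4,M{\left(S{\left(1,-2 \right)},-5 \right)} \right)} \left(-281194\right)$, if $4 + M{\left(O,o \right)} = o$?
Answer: $\frac{140597}{4} \approx 35149.0$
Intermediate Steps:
$M{\left(O,o \right)} = -4 + o$
$I{\left(u,d \right)} = \frac{1}{-4 + u}$
$I{\left(-4,M{\left(S{\left(1,-2 \right)},-5 \right)} \right)} \left(-281194\right) = \frac{1}{-4 - 4} \left(-281194\right) = \frac{1}{-8} \left(-281194\right) = \left(- \frac{1}{8}\right) \left(-281194\right) = \frac{140597}{4}$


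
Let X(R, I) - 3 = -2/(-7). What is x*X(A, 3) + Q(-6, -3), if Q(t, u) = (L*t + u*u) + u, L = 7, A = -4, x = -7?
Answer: -59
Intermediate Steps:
Q(t, u) = u + u**2 + 7*t (Q(t, u) = (7*t + u*u) + u = (7*t + u**2) + u = (u**2 + 7*t) + u = u + u**2 + 7*t)
X(R, I) = 23/7 (X(R, I) = 3 - 2/(-7) = 3 - 2*(-1/7) = 3 + 2/7 = 23/7)
x*X(A, 3) + Q(-6, -3) = -7*23/7 + (-3 + (-3)**2 + 7*(-6)) = -23 + (-3 + 9 - 42) = -23 - 36 = -59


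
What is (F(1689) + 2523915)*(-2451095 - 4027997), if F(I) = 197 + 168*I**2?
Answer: -3121504977834080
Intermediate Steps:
(F(1689) + 2523915)*(-2451095 - 4027997) = ((197 + 168*1689**2) + 2523915)*(-2451095 - 4027997) = ((197 + 168*2852721) + 2523915)*(-6479092) = ((197 + 479257128) + 2523915)*(-6479092) = (479257325 + 2523915)*(-6479092) = 481781240*(-6479092) = -3121504977834080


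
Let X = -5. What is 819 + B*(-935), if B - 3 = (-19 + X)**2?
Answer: -540546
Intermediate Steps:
B = 579 (B = 3 + (-19 - 5)**2 = 3 + (-24)**2 = 3 + 576 = 579)
819 + B*(-935) = 819 + 579*(-935) = 819 - 541365 = -540546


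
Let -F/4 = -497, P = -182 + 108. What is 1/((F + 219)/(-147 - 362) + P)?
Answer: -509/39873 ≈ -0.012766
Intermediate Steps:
P = -74
F = 1988 (F = -4*(-497) = 1988)
1/((F + 219)/(-147 - 362) + P) = 1/((1988 + 219)/(-147 - 362) - 74) = 1/(2207/(-509) - 74) = 1/(2207*(-1/509) - 74) = 1/(-2207/509 - 74) = 1/(-39873/509) = -509/39873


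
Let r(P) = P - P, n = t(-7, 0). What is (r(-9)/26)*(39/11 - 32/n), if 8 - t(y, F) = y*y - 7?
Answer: 0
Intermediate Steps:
t(y, F) = 15 - y² (t(y, F) = 8 - (y*y - 7) = 8 - (y² - 7) = 8 - (-7 + y²) = 8 + (7 - y²) = 15 - y²)
n = -34 (n = 15 - 1*(-7)² = 15 - 1*49 = 15 - 49 = -34)
r(P) = 0
(r(-9)/26)*(39/11 - 32/n) = (0/26)*(39/11 - 32/(-34)) = (0*(1/26))*(39*(1/11) - 32*(-1/34)) = 0*(39/11 + 16/17) = 0*(839/187) = 0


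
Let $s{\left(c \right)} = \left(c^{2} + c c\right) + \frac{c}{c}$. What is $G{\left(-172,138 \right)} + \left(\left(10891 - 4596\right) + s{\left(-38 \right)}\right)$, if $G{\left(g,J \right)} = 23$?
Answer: $9207$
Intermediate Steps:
$s{\left(c \right)} = 1 + 2 c^{2}$ ($s{\left(c \right)} = \left(c^{2} + c^{2}\right) + 1 = 2 c^{2} + 1 = 1 + 2 c^{2}$)
$G{\left(-172,138 \right)} + \left(\left(10891 - 4596\right) + s{\left(-38 \right)}\right) = 23 + \left(\left(10891 - 4596\right) + \left(1 + 2 \left(-38\right)^{2}\right)\right) = 23 + \left(6295 + \left(1 + 2 \cdot 1444\right)\right) = 23 + \left(6295 + \left(1 + 2888\right)\right) = 23 + \left(6295 + 2889\right) = 23 + 9184 = 9207$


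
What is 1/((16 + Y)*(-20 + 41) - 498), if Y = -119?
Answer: -1/2661 ≈ -0.00037580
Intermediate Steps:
1/((16 + Y)*(-20 + 41) - 498) = 1/((16 - 119)*(-20 + 41) - 498) = 1/(-103*21 - 498) = 1/(-2163 - 498) = 1/(-2661) = -1/2661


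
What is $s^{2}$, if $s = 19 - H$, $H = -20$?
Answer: $1521$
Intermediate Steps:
$s = 39$ ($s = 19 - -20 = 19 + 20 = 39$)
$s^{2} = 39^{2} = 1521$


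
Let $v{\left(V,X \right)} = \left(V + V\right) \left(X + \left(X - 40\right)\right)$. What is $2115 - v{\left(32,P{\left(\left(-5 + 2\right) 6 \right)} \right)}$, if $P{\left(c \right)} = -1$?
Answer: $4803$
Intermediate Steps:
$v{\left(V,X \right)} = 2 V \left(-40 + 2 X\right)$ ($v{\left(V,X \right)} = 2 V \left(X + \left(-40 + X\right)\right) = 2 V \left(-40 + 2 X\right)$)
$2115 - v{\left(32,P{\left(\left(-5 + 2\right) 6 \right)} \right)} = 2115 - 4 \cdot 32 \left(-20 - 1\right) = 2115 - 4 \cdot 32 \left(-21\right) = 2115 - -2688 = 2115 + 2688 = 4803$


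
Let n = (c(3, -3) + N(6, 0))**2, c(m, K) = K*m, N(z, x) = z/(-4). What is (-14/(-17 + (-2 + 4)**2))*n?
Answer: 3087/26 ≈ 118.73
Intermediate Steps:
N(z, x) = -z/4 (N(z, x) = z*(-1/4) = -z/4)
n = 441/4 (n = (-3*3 - 1/4*6)**2 = (-9 - 3/2)**2 = (-21/2)**2 = 441/4 ≈ 110.25)
(-14/(-17 + (-2 + 4)**2))*n = -14/(-17 + (-2 + 4)**2)*(441/4) = -14/(-17 + 2**2)*(441/4) = -14/(-17 + 4)*(441/4) = -14/(-13)*(441/4) = -14*(-1/13)*(441/4) = (14/13)*(441/4) = 3087/26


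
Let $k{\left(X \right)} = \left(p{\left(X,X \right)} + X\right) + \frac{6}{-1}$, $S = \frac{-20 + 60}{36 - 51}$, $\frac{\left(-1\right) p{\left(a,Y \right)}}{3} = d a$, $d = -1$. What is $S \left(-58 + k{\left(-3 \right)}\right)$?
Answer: $\frac{608}{3} \approx 202.67$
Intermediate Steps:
$p{\left(a,Y \right)} = 3 a$ ($p{\left(a,Y \right)} = - 3 \left(- a\right) = 3 a$)
$S = - \frac{8}{3}$ ($S = \frac{40}{-15} = 40 \left(- \frac{1}{15}\right) = - \frac{8}{3} \approx -2.6667$)
$k{\left(X \right)} = -6 + 4 X$ ($k{\left(X \right)} = \left(3 X + X\right) + \frac{6}{-1} = 4 X + 6 \left(-1\right) = 4 X - 6 = -6 + 4 X$)
$S \left(-58 + k{\left(-3 \right)}\right) = - \frac{8 \left(-58 + \left(-6 + 4 \left(-3\right)\right)\right)}{3} = - \frac{8 \left(-58 - 18\right)}{3} = \left(- \frac{8}{3}\right) \left(-76\right) = \frac{608}{3}$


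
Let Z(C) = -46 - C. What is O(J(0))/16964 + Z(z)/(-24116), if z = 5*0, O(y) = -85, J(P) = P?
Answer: -317379/102275956 ≈ -0.0031032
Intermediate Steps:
z = 0
O(J(0))/16964 + Z(z)/(-24116) = -85/16964 + (-46 - 1*0)/(-24116) = -85*1/16964 + (-46 + 0)*(-1/24116) = -85/16964 - 46*(-1/24116) = -85/16964 + 23/12058 = -317379/102275956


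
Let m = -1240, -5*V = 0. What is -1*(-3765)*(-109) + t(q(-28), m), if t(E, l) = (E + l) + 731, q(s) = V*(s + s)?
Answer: -410894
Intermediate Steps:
V = 0 (V = -⅕*0 = 0)
q(s) = 0 (q(s) = 0*(s + s) = 0*(2*s) = 0)
t(E, l) = 731 + E + l
-1*(-3765)*(-109) + t(q(-28), m) = -1*(-3765)*(-109) + (731 + 0 - 1240) = 3765*(-109) - 509 = -410385 - 509 = -410894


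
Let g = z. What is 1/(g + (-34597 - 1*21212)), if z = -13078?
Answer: -1/68887 ≈ -1.4517e-5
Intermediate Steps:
g = -13078
1/(g + (-34597 - 1*21212)) = 1/(-13078 + (-34597 - 1*21212)) = 1/(-13078 + (-34597 - 21212)) = 1/(-13078 - 55809) = 1/(-68887) = -1/68887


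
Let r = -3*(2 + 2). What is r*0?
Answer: 0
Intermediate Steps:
r = -12 (r = -3*4 = -12)
r*0 = -12*0 = 0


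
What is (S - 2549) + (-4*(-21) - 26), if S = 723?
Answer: -1768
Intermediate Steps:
(S - 2549) + (-4*(-21) - 26) = (723 - 2549) + (-4*(-21) - 26) = -1826 + (84 - 26) = -1826 + 58 = -1768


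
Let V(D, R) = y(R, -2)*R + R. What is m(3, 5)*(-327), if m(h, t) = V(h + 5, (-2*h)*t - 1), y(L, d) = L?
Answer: -304110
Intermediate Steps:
V(D, R) = R + R² (V(D, R) = R*R + R = R² + R = R + R²)
m(h, t) = -2*h*t*(-1 - 2*h*t) (m(h, t) = ((-2*h)*t - 1)*(1 + ((-2*h)*t - 1)) = (-2*h*t - 1)*(1 + (-2*h*t - 1)) = (-1 - 2*h*t)*(1 + (-1 - 2*h*t)) = (-1 - 2*h*t)*(-2*h*t) = -2*h*t*(-1 - 2*h*t))
m(3, 5)*(-327) = (2*3*5*(1 + 2*3*5))*(-327) = (2*3*5*(1 + 30))*(-327) = (2*3*5*31)*(-327) = 930*(-327) = -304110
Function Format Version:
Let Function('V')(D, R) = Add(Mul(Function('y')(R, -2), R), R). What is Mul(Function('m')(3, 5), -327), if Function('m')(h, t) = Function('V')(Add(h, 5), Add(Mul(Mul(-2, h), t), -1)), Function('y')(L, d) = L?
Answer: -304110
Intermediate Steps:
Function('V')(D, R) = Add(R, Pow(R, 2)) (Function('V')(D, R) = Add(Mul(R, R), R) = Add(Pow(R, 2), R) = Add(R, Pow(R, 2)))
Function('m')(h, t) = Mul(-2, h, t, Add(-1, Mul(-2, h, t))) (Function('m')(h, t) = Mul(Add(Mul(Mul(-2, h), t), -1), Add(1, Add(Mul(Mul(-2, h), t), -1))) = Mul(Add(Mul(-2, h, t), -1), Add(1, Add(Mul(-2, h, t), -1))) = Mul(Add(-1, Mul(-2, h, t)), Add(1, Add(-1, Mul(-2, h, t)))) = Mul(Add(-1, Mul(-2, h, t)), Mul(-2, h, t)) = Mul(-2, h, t, Add(-1, Mul(-2, h, t))))
Mul(Function('m')(3, 5), -327) = Mul(Mul(2, 3, 5, Add(1, Mul(2, 3, 5))), -327) = Mul(Mul(2, 3, 5, Add(1, 30)), -327) = Mul(Mul(2, 3, 5, 31), -327) = Mul(930, -327) = -304110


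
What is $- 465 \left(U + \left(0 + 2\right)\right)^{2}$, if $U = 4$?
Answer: $-16740$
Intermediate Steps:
$- 465 \left(U + \left(0 + 2\right)\right)^{2} = - 465 \left(4 + \left(0 + 2\right)\right)^{2} = - 465 \left(4 + 2\right)^{2} = - 465 \cdot 6^{2} = \left(-465\right) 36 = -16740$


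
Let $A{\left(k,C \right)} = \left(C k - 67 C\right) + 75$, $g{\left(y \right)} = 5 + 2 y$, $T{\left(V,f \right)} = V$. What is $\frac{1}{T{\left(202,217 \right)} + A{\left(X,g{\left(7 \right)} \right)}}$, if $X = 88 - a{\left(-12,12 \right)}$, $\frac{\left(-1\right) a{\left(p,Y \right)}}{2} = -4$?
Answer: $\frac{1}{524} \approx 0.0019084$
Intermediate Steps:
$a{\left(p,Y \right)} = 8$ ($a{\left(p,Y \right)} = \left(-2\right) \left(-4\right) = 8$)
$X = 80$ ($X = 88 - 8 = 80$)
$A{\left(k,C \right)} = 75 - 67 C + C k$ ($A{\left(k,C \right)} = \left(- 67 C + C k\right) + 75 = 75 - 67 C + C k$)
$\frac{1}{T{\left(202,217 \right)} + A{\left(X,g{\left(7 \right)} \right)}} = \frac{1}{202 + \left(75 - 67 \left(5 + 2 \cdot 7\right) + \left(5 + 2 \cdot 7\right) 80\right)} = \frac{1}{202 + \left(75 - 67 \left(5 + 14\right) + \left(5 + 14\right) 80\right)} = \frac{1}{202 + \left(75 - 1273 + 19 \cdot 80\right)} = \frac{1}{202 + \left(75 - 1273 + 1520\right)} = \frac{1}{202 + 322} = \frac{1}{524}$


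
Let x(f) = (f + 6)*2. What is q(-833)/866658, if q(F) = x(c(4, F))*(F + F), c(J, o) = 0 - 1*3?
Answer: -1666/144443 ≈ -0.011534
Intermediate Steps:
c(J, o) = -3 (c(J, o) = 0 - 3 = -3)
x(f) = 12 + 2*f (x(f) = (6 + f)*2 = 12 + 2*f)
q(F) = 12*F (q(F) = (12 + 2*(-3))*(F + F) = (12 - 6)*(2*F) = 6*(2*F) = 12*F)
q(-833)/866658 = (12*(-833))/866658 = -9996*1/866658 = -1666/144443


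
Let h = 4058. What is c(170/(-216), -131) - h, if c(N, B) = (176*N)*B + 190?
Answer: 385504/27 ≈ 14278.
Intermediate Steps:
c(N, B) = 190 + 176*B*N (c(N, B) = 176*B*N + 190 = 190 + 176*B*N)
c(170/(-216), -131) - h = (190 + 176*(-131)*(170/(-216))) - 1*4058 = (190 + 176*(-131)*(170*(-1/216))) - 4058 = (190 + 176*(-131)*(-85/108)) - 4058 = (190 + 489940/27) - 4058 = 495070/27 - 4058 = 385504/27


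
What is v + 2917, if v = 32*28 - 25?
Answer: 3788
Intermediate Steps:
v = 871 (v = 896 - 25 = 871)
v + 2917 = 871 + 2917 = 3788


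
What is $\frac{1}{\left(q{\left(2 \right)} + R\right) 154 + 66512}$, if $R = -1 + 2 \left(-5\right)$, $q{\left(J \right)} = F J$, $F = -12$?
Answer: $\frac{1}{61122} \approx 1.6361 \cdot 10^{-5}$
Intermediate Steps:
$q{\left(J \right)} = - 12 J$
$R = -11$ ($R = -1 - 10 = -11$)
$\frac{1}{\left(q{\left(2 \right)} + R\right) 154 + 66512} = \frac{1}{\left(\left(-12\right) 2 - 11\right) 154 + 66512} = \frac{1}{\left(-24 - 11\right) 154 + 66512} = \frac{1}{\left(-35\right) 154 + 66512} = \frac{1}{-5390 + 66512} = \frac{1}{61122}$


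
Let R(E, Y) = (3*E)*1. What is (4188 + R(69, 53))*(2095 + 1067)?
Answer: 13896990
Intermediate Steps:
R(E, Y) = 3*E
(4188 + R(69, 53))*(2095 + 1067) = (4188 + 3*69)*(2095 + 1067) = (4188 + 207)*3162 = 4395*3162 = 13896990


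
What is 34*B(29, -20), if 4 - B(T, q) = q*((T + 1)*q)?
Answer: -407864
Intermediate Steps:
B(T, q) = 4 - q²*(1 + T) (B(T, q) = 4 - q*(T + 1)*q = 4 - q*(1 + T)*q = 4 - q*q*(1 + T) = 4 - q²*(1 + T))
34*B(29, -20) = 34*(4 - 1*(-20)² - 1*29*(-20)²) = 34*(4 - 1*400 - 1*29*400) = 34*(4 - 400 - 11600) = 34*(-11996) = -407864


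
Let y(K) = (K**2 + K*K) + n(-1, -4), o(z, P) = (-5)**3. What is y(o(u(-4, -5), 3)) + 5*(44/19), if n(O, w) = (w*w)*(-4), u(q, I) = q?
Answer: 592754/19 ≈ 31198.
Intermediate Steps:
n(O, w) = -4*w**2 (n(O, w) = w**2*(-4) = -4*w**2)
o(z, P) = -125
y(K) = -64 + 2*K**2 (y(K) = (K**2 + K*K) - 4*(-4)**2 = (K**2 + K**2) - 4*16 = 2*K**2 - 64 = -64 + 2*K**2)
y(o(u(-4, -5), 3)) + 5*(44/19) = (-64 + 2*(-125)**2) + 5*(44/19) = (-64 + 2*15625) + 5*(44*(1/19)) = (-64 + 31250) + 5*(44/19) = 31186 + 220/19 = 592754/19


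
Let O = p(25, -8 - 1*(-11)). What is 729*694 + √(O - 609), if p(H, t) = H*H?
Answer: 505930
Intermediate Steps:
p(H, t) = H²
O = 625 (O = 25² = 625)
729*694 + √(O - 609) = 729*694 + √(625 - 609) = 505926 + √16 = 505926 + 4 = 505930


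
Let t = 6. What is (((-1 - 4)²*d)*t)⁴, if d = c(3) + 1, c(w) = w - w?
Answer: 506250000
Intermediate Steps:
c(w) = 0
d = 1 (d = 0 + 1 = 1)
(((-1 - 4)²*d)*t)⁴ = (((-1 - 4)²*1)*6)⁴ = (((-5)²*1)*6)⁴ = ((25*1)*6)⁴ = (25*6)⁴ = 150⁴ = 506250000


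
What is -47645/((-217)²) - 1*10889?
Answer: -512799766/47089 ≈ -10890.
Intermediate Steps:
-47645/((-217)²) - 1*10889 = -47645/47089 - 10889 = -512799766/47089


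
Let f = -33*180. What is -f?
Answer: 5940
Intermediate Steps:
f = -5940
-f = -1*(-5940) = 5940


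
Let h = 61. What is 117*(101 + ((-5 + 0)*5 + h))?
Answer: 16029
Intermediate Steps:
117*(101 + ((-5 + 0)*5 + h)) = 117*(101 + ((-5 + 0)*5 + 61)) = 117*(101 + (-5*5 + 61)) = 117*(101 + (-25 + 61)) = 117*(101 + 36) = 117*137 = 16029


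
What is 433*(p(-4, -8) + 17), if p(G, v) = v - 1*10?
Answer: -433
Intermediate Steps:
p(G, v) = -10 + v (p(G, v) = v - 10 = -10 + v)
433*(p(-4, -8) + 17) = 433*((-10 - 8) + 17) = 433*(-18 + 17) = 433*(-1) = -433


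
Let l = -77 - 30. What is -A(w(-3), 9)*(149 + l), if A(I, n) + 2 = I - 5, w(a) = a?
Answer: 420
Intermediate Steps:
A(I, n) = -7 + I (A(I, n) = -2 + (I - 5) = -2 + (-5 + I) = -7 + I)
l = -107
-A(w(-3), 9)*(149 + l) = -(-7 - 3)*(149 - 107) = -(-10)*42 = -1*(-420) = 420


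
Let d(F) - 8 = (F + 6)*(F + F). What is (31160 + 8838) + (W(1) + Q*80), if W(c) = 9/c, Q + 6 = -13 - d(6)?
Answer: 26327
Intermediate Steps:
d(F) = 8 + 2*F*(6 + F) (d(F) = 8 + (F + 6)*(F + F) = 8 + (6 + F)*(2*F) = 8 + 2*F*(6 + F))
Q = -171 (Q = -6 + (-13 - (8 + 2*6**2 + 12*6)) = -6 + (-13 - (8 + 2*36 + 72)) = -6 + (-13 - (8 + 72 + 72)) = -6 + (-13 - 1*152) = -6 + (-13 - 152) = -6 - 165 = -171)
(31160 + 8838) + (W(1) + Q*80) = (31160 + 8838) + (9/1 - 171*80) = 39998 + (9*1 - 13680) = 39998 + (9 - 13680) = 39998 - 13671 = 26327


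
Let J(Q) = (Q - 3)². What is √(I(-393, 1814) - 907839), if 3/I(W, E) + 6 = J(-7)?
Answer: I*√8021665122/94 ≈ 952.81*I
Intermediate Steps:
J(Q) = (-3 + Q)²
I(W, E) = 3/94 (I(W, E) = 3/(-6 + (-3 - 7)²) = 3/(-6 + (-10)²) = 3/(-6 + 100) = 3/94)
√(I(-393, 1814) - 907839) = √(3/94 - 907839) = √(-85336863/94) = I*√8021665122/94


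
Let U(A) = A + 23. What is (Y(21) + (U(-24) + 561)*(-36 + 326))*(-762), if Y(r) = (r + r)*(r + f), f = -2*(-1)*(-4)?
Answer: -124164852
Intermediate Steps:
f = -8 (f = 2*(-4) = -8)
U(A) = 23 + A
Y(r) = 2*r*(-8 + r) (Y(r) = (r + r)*(r - 8) = (2*r)*(-8 + r) = 2*r*(-8 + r))
(Y(21) + (U(-24) + 561)*(-36 + 326))*(-762) = (2*21*(-8 + 21) + ((23 - 24) + 561)*(-36 + 326))*(-762) = (2*21*13 + (-1 + 561)*290)*(-762) = (546 + 560*290)*(-762) = (546 + 162400)*(-762) = 162946*(-762) = -124164852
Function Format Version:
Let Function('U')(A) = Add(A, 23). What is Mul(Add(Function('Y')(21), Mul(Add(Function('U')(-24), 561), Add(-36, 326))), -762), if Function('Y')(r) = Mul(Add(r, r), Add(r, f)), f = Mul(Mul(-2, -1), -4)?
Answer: -124164852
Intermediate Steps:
f = -8 (f = Mul(2, -4) = -8)
Function('U')(A) = Add(23, A)
Function('Y')(r) = Mul(2, r, Add(-8, r)) (Function('Y')(r) = Mul(Add(r, r), Add(r, -8)) = Mul(Mul(2, r), Add(-8, r)) = Mul(2, r, Add(-8, r)))
Mul(Add(Function('Y')(21), Mul(Add(Function('U')(-24), 561), Add(-36, 326))), -762) = Mul(Add(Mul(2, 21, Add(-8, 21)), Mul(Add(Add(23, -24), 561), Add(-36, 326))), -762) = Mul(Add(Mul(2, 21, 13), Mul(Add(-1, 561), 290)), -762) = Mul(Add(546, Mul(560, 290)), -762) = Mul(Add(546, 162400), -762) = Mul(162946, -762) = -124164852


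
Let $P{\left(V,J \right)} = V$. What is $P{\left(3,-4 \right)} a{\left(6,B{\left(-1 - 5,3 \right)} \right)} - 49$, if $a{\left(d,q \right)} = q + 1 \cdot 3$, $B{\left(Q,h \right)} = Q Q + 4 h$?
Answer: $104$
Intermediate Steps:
$B{\left(Q,h \right)} = Q^{2} + 4 h$
$a{\left(d,q \right)} = 3 + q$ ($a{\left(d,q \right)} = q + 3 = 3 + q$)
$P{\left(3,-4 \right)} a{\left(6,B{\left(-1 - 5,3 \right)} \right)} - 49 = 3 \left(3 + \left(\left(-1 - 5\right)^{2} + 4 \cdot 3\right)\right) - 49 = 3 \left(3 + \left(\left(-1 - 5\right)^{2} + 12\right)\right) - 49 = 3 \left(3 + \left(\left(-6\right)^{2} + 12\right)\right) - 49 = 3 \left(3 + \left(36 + 12\right)\right) - 49 = 3 \left(3 + 48\right) - 49 = 3 \cdot 51 - 49 = 153 - 49 = 104$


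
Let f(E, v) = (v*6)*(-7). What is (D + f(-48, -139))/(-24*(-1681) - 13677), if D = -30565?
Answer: -24727/26667 ≈ -0.92725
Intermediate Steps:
f(E, v) = -42*v (f(E, v) = (6*v)*(-7) = -42*v)
(D + f(-48, -139))/(-24*(-1681) - 13677) = (-30565 - 42*(-139))/(-24*(-1681) - 13677) = (-30565 + 5838)/(40344 - 13677) = -24727/26667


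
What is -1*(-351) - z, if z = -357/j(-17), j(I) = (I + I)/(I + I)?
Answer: 708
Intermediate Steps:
j(I) = 1 (j(I) = (2*I)/((2*I)) = (2*I)*(1/(2*I)) = 1)
z = -357 (z = -357/1 = -357*1 = -357)
-1*(-351) - z = -1*(-351) - 1*(-357) = 351 + 357 = 708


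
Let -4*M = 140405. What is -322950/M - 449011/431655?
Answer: 98913707909/12121304055 ≈ 8.1603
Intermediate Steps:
M = -140405/4 (M = -1/4*140405 = -140405/4 ≈ -35101.)
-322950/M - 449011/431655 = -322950/(-140405/4) - 449011/431655 = -322950*(-4/140405) - 449011*1/431655 = 258360/28081 - 449011/431655 = 98913707909/12121304055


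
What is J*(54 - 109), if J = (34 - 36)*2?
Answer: 220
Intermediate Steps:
J = -4 (J = -2*2 = -4)
J*(54 - 109) = -4*(54 - 109) = -4*(-55) = 220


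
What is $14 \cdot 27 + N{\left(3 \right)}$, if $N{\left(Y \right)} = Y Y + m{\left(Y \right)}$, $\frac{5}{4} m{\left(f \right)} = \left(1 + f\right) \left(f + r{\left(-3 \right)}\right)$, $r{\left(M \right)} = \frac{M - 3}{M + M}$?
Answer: $\frac{1999}{5} \approx 399.8$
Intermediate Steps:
$r{\left(M \right)} = \frac{-3 + M}{2 M}$
$m{\left(f \right)} = \frac{4 \left(1 + f\right)^{2}}{5}$ ($m{\left(f \right)} = \frac{4 \left(1 + f\right) \left(f + \frac{-3 - 3}{2 \left(-3\right)}\right)}{5} = \frac{4 \left(1 + f\right) \left(f + \frac{1}{2} \left(- \frac{1}{3}\right) \left(-6\right)\right)}{5} = \frac{4 \left(1 + f\right) \left(f + 1\right)}{5} = \frac{4 \left(1 + f\right) \left(1 + f\right)}{5} = \frac{4 \left(1 + f\right)^{2}}{5}$)
$N{\left(Y \right)} = \frac{4}{5} + \frac{8 Y}{5} + \frac{9 Y^{2}}{5}$ ($N{\left(Y \right)} = Y Y + \left(\frac{4}{5} + \frac{4 Y^{2}}{5} + \frac{8 Y}{5}\right) = Y^{2} + \left(\frac{4}{5} + \frac{4 Y^{2}}{5} + \frac{8 Y}{5}\right) = \frac{4}{5} + \frac{8 Y}{5} + \frac{9 Y^{2}}{5}$)
$14 \cdot 27 + N{\left(3 \right)} = 14 \cdot 27 + \left(\frac{4}{5} + \frac{8}{5} \cdot 3 + \frac{9 \cdot 3^{2}}{5}\right) = 378 + \left(\frac{4}{5} + \frac{24}{5} + \frac{9}{5} \cdot 9\right) = 378 + \left(\frac{4}{5} + \frac{24}{5} + \frac{81}{5}\right) = 378 + \frac{109}{5} = \frac{1999}{5}$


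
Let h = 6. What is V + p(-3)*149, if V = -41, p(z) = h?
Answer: 853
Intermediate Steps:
p(z) = 6
V + p(-3)*149 = -41 + 6*149 = -41 + 894 = 853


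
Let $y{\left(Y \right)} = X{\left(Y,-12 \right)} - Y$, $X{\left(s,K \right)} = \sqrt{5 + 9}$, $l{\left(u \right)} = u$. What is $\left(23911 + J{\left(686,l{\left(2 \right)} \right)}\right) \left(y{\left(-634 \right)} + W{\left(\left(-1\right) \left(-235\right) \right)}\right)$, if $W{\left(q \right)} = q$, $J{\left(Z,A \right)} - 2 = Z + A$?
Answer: $21378269 + 24601 \sqrt{14} \approx 2.147 \cdot 10^{7}$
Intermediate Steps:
$J{\left(Z,A \right)} = 2 + A + Z$ ($J{\left(Z,A \right)} = 2 + \left(Z + A\right) = 2 + \left(A + Z\right) = 2 + A + Z$)
$X{\left(s,K \right)} = \sqrt{14}$
$y{\left(Y \right)} = \sqrt{14} - Y$
$\left(23911 + J{\left(686,l{\left(2 \right)} \right)}\right) \left(y{\left(-634 \right)} + W{\left(\left(-1\right) \left(-235\right) \right)}\right) = \left(23911 + \left(2 + 2 + 686\right)\right) \left(\left(\sqrt{14} - -634\right) - -235\right) = \left(23911 + 690\right) \left(\left(\sqrt{14} + 634\right) + 235\right) = 24601 \left(\left(634 + \sqrt{14}\right) + 235\right) = 24601 \left(869 + \sqrt{14}\right) = 21378269 + 24601 \sqrt{14}$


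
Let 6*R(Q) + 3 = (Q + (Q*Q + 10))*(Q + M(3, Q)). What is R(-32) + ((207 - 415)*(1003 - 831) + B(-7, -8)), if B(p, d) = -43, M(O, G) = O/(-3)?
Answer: -82661/2 ≈ -41331.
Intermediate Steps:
M(O, G) = -O/3 (M(O, G) = O*(-⅓) = -O/3)
R(Q) = -½ + (-1 + Q)*(10 + Q + Q²)/6 (R(Q) = -½ + ((Q + (Q*Q + 10))*(Q - ⅓*3))/6 = -½ + ((Q + (Q² + 10))*(Q - 1))/6 = -½ + ((Q + (10 + Q²))*(-1 + Q))/6 = -½ + ((10 + Q + Q²)*(-1 + Q))/6 = -½ + ((-1 + Q)*(10 + Q + Q²))/6 = -½ + (-1 + Q)*(10 + Q + Q²)/6)
R(-32) + ((207 - 415)*(1003 - 831) + B(-7, -8)) = (-13/6 + (⅙)*(-32)³ + (3/2)*(-32)) + ((207 - 415)*(1003 - 831) - 43) = (-13/6 + (⅙)*(-32768) - 48) + (-208*172 - 43) = (-13/6 - 16384/3 - 48) + (-35776 - 43) = -11023/2 - 35819 = -82661/2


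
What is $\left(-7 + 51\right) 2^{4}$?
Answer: $704$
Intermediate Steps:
$\left(-7 + 51\right) 2^{4} = 44 \cdot 16 = 704$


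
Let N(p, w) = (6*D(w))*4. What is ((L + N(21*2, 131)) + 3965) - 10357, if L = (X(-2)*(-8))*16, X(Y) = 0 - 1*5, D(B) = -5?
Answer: -5872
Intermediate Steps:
X(Y) = -5 (X(Y) = 0 - 5 = -5)
N(p, w) = -120 (N(p, w) = (6*(-5))*4 = -30*4 = -120)
L = 640 (L = -5*(-8)*16 = 40*16 = 640)
((L + N(21*2, 131)) + 3965) - 10357 = ((640 - 120) + 3965) - 10357 = (520 + 3965) - 10357 = 4485 - 10357 = -5872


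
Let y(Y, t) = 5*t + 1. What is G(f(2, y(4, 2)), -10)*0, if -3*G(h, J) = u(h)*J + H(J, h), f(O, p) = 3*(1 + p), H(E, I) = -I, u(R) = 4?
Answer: 0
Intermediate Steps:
y(Y, t) = 1 + 5*t
f(O, p) = 3 + 3*p
G(h, J) = -4*J/3 + h/3 (G(h, J) = -(4*J - h)/3 = -(-h + 4*J)/3 = -4*J/3 + h/3)
G(f(2, y(4, 2)), -10)*0 = (-4/3*(-10) + (3 + 3*(1 + 5*2))/3)*0 = (40/3 + (3 + 3*(1 + 10))/3)*0 = (40/3 + (3 + 3*11)/3)*0 = (40/3 + (3 + 33)/3)*0 = (40/3 + (⅓)*36)*0 = (40/3 + 12)*0 = (76/3)*0 = 0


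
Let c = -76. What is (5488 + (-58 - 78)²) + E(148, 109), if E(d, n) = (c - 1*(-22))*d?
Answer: 15992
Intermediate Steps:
E(d, n) = -54*d (E(d, n) = (-76 - 1*(-22))*d = (-76 + 22)*d = -54*d)
(5488 + (-58 - 78)²) + E(148, 109) = (5488 + (-58 - 78)²) - 54*148 = (5488 + (-136)²) - 7992 = (5488 + 18496) - 7992 = 23984 - 7992 = 15992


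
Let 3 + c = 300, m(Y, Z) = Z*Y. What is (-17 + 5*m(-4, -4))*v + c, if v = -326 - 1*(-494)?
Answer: 10881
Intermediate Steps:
m(Y, Z) = Y*Z
v = 168 (v = -326 + 494 = 168)
c = 297 (c = -3 + 300 = 297)
(-17 + 5*m(-4, -4))*v + c = (-17 + 5*(-4*(-4)))*168 + 297 = (-17 + 5*16)*168 + 297 = (-17 + 80)*168 + 297 = 63*168 + 297 = 10584 + 297 = 10881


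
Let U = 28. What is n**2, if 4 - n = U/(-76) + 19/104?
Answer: 68409441/3904576 ≈ 17.520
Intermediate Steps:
n = 8271/1976 (n = 4 - (28/(-76) + 19/104) = 4 - (28*(-1/76) + 19*(1/104)) = 4 - (-7/19 + 19/104) = 4 - 1*(-367/1976) = 4 + 367/1976 = 8271/1976 ≈ 4.1857)
n**2 = (8271/1976)**2 = 68409441/3904576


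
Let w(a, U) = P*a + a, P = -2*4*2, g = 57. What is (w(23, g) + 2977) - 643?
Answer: 1989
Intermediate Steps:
P = -16 (P = -8*2 = -16)
w(a, U) = -15*a (w(a, U) = -16*a + a = -15*a)
(w(23, g) + 2977) - 643 = (-15*23 + 2977) - 643 = (-345 + 2977) - 643 = 2632 - 643 = 1989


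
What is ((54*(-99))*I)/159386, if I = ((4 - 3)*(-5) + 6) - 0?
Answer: -2673/79693 ≈ -0.033541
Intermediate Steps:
I = 1 (I = (1*(-5) + 6) - 1*0 = (-5 + 6) + 0 = 1 + 0 = 1)
((54*(-99))*I)/159386 = ((54*(-99))*1)/159386 = -5346*1*(1/159386) = -5346*1/159386 = -2673/79693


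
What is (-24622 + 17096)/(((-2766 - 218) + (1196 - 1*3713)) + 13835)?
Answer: -3763/4167 ≈ -0.90305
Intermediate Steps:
(-24622 + 17096)/(((-2766 - 218) + (1196 - 1*3713)) + 13835) = -7526/((-2984 + (1196 - 3713)) + 13835) = -7526/((-2984 - 2517) + 13835) = -7526/(-5501 + 13835) = -7526/8334 = -7526*1/8334 = -3763/4167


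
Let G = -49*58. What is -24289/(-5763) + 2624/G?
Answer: 26953613/8189223 ≈ 3.2914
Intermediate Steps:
G = -2842
-24289/(-5763) + 2624/G = -24289/(-5763) + 2624/(-2842) = -24289*(-1/5763) + 2624*(-1/2842) = 24289/5763 - 1312/1421 = 26953613/8189223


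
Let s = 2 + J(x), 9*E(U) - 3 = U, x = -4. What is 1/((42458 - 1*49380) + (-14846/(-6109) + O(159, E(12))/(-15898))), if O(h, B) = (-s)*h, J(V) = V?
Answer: -48560441/336018333079 ≈ -0.00014452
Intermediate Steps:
E(U) = ⅓ + U/9
s = -2 (s = 2 - 4 = -2)
O(h, B) = 2*h (O(h, B) = (-1*(-2))*h = 2*h)
1/((42458 - 1*49380) + (-14846/(-6109) + O(159, E(12))/(-15898))) = 1/((42458 - 1*49380) + (-14846/(-6109) + (2*159)/(-15898))) = 1/((42458 - 49380) + (-14846*(-1/6109) + 318*(-1/15898))) = 1/(-6922 + (14846/6109 - 159/7949)) = 1/(-6922 + 117039523/48560441) = 1/(-336018333079/48560441) = -48560441/336018333079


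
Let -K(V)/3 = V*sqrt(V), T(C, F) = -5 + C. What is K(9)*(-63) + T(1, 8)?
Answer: 5099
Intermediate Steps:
K(V) = -3*V**(3/2) (K(V) = -3*V*sqrt(V) = -3*V**(3/2))
K(9)*(-63) + T(1, 8) = -3*9**(3/2)*(-63) + (-5 + 1) = -3*27*(-63) - 4 = -81*(-63) - 4 = 5103 - 4 = 5099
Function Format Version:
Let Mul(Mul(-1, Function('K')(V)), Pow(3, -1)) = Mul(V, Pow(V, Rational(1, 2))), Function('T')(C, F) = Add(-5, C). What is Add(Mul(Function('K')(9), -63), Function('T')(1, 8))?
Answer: 5099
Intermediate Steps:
Function('K')(V) = Mul(-3, Pow(V, Rational(3, 2))) (Function('K')(V) = Mul(-3, Mul(V, Pow(V, Rational(1, 2)))) = Mul(-3, Pow(V, Rational(3, 2))))
Add(Mul(Function('K')(9), -63), Function('T')(1, 8)) = Add(Mul(Mul(-3, Pow(9, Rational(3, 2))), -63), Add(-5, 1)) = Add(Mul(Mul(-3, 27), -63), -4) = Add(Mul(-81, -63), -4) = Add(5103, -4) = 5099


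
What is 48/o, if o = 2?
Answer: 24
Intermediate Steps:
48/o = 48/2 = (½)*48 = 24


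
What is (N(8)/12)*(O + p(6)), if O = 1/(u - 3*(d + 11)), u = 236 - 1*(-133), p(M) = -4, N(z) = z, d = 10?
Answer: -1223/459 ≈ -2.6645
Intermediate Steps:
u = 369 (u = 236 + 133 = 369)
O = 1/306 (O = 1/(369 - 3*(10 + 11)) = 1/(369 - 3*21) = 1/(369 - 63) = 1/306 ≈ 0.0032680)
(N(8)/12)*(O + p(6)) = (8/12)*(1/306 - 4) = (8*(1/12))*(-1223/306) = (⅔)*(-1223/306) = -1223/459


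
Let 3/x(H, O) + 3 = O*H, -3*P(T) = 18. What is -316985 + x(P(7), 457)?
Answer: -290041276/915 ≈ -3.1699e+5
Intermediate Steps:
P(T) = -6 (P(T) = -⅓*18 = -6)
x(H, O) = 3/(-3 + H*O) (x(H, O) = 3/(-3 + O*H) = 3/(-3 + H*O))
-316985 + x(P(7), 457) = -316985 + 3/(-3 - 6*457) = -316985 + 3/(-3 - 2742) = -316985 + 3/(-2745) = -316985 + 3*(-1/2745) = -316985 - 1/915 = -290041276/915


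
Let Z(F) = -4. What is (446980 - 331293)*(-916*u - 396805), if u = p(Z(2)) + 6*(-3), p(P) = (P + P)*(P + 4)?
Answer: -43997732779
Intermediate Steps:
p(P) = 2*P*(4 + P) (p(P) = (2*P)*(4 + P) = 2*P*(4 + P))
u = -18 (u = 2*(-4)*(4 - 4) + 6*(-3) = 2*(-4)*0 - 18 = 0 - 18 = -18)
(446980 - 331293)*(-916*u - 396805) = (446980 - 331293)*(-916*(-18) - 396805) = 115687*(16488 - 396805) = 115687*(-380317) = -43997732779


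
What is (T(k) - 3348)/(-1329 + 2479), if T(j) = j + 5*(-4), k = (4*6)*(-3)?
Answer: -344/115 ≈ -2.9913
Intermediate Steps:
k = -72 (k = 24*(-3) = -72)
T(j) = -20 + j (T(j) = j - 20 = -20 + j)
(T(k) - 3348)/(-1329 + 2479) = ((-20 - 72) - 3348)/(-1329 + 2479) = (-92 - 3348)/1150 = -3440*1/1150 = -344/115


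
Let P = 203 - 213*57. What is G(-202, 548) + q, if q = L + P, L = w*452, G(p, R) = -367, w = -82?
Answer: -49369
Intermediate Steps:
L = -37064 (L = -82*452 = -37064)
P = -11938 (P = 203 - 12141 = -11938)
q = -49002 (q = -37064 - 11938 = -49002)
G(-202, 548) + q = -367 - 49002 = -49369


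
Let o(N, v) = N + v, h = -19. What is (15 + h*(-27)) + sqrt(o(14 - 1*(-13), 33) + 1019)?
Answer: 528 + sqrt(1079) ≈ 560.85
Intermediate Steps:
(15 + h*(-27)) + sqrt(o(14 - 1*(-13), 33) + 1019) = (15 - 19*(-27)) + sqrt(((14 - 1*(-13)) + 33) + 1019) = (15 + 513) + sqrt(((14 + 13) + 33) + 1019) = 528 + sqrt((27 + 33) + 1019) = 528 + sqrt(60 + 1019) = 528 + sqrt(1079)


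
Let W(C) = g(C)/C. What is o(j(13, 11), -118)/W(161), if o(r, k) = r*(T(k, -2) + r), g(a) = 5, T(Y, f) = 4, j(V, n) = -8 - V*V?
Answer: 4929981/5 ≈ 9.8600e+5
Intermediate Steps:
j(V, n) = -8 - V**2
W(C) = 5/C
o(r, k) = r*(4 + r)
o(j(13, 11), -118)/W(161) = ((-8 - 1*13**2)*(4 + (-8 - 1*13**2)))/((5/161)) = ((-8 - 1*169)*(4 + (-8 - 1*169)))/((5*(1/161))) = ((-8 - 169)*(4 + (-8 - 169)))/(5/161) = -177*(4 - 177)*(161/5) = -177*(-173)*(161/5) = 30621*(161/5) = 4929981/5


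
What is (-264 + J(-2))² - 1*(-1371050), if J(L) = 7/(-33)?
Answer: 1569094411/1089 ≈ 1.4409e+6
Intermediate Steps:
J(L) = -7/33 (J(L) = 7*(-1/33) = -7/33)
(-264 + J(-2))² - 1*(-1371050) = (-264 - 7/33)² - 1*(-1371050) = (-8719/33)² + 1371050 = 76020961/1089 + 1371050 = 1569094411/1089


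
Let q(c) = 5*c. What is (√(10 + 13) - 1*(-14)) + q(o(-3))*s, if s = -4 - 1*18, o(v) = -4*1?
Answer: 454 + √23 ≈ 458.80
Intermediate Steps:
o(v) = -4
s = -22 (s = -4 - 18 = -22)
(√(10 + 13) - 1*(-14)) + q(o(-3))*s = (√(10 + 13) - 1*(-14)) + (5*(-4))*(-22) = (√23 + 14) - 20*(-22) = (14 + √23) + 440 = 454 + √23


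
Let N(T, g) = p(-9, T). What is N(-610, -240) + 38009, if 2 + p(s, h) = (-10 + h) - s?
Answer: 37396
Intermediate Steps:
p(s, h) = -12 + h - s (p(s, h) = -2 + ((-10 + h) - s) = -2 + (-10 + h - s) = -12 + h - s)
N(T, g) = -3 + T (N(T, g) = -12 + T - 1*(-9) = -12 + T + 9 = -3 + T)
N(-610, -240) + 38009 = (-3 - 610) + 38009 = -613 + 38009 = 37396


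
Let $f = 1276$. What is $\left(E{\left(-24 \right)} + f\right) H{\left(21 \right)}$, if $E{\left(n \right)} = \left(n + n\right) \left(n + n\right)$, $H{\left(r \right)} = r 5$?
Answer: $375900$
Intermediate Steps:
$H{\left(r \right)} = 5 r$
$E{\left(n \right)} = 4 n^{2}$ ($E{\left(n \right)} = 2 n 2 n = 4 n^{2}$)
$\left(E{\left(-24 \right)} + f\right) H{\left(21 \right)} = \left(4 \left(-24\right)^{2} + 1276\right) 5 \cdot 21 = \left(4 \cdot 576 + 1276\right) 105 = \left(2304 + 1276\right) 105 = 3580 \cdot 105 = 375900$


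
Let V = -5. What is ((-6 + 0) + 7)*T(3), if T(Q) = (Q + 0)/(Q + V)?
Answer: -3/2 ≈ -1.5000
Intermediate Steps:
T(Q) = Q/(-5 + Q) (T(Q) = (Q + 0)/(Q - 5) = Q/(-5 + Q))
((-6 + 0) + 7)*T(3) = ((-6 + 0) + 7)*(3/(-5 + 3)) = (-6 + 7)*(3/(-2)) = 1*(3*(-½)) = 1*(-3/2) = -3/2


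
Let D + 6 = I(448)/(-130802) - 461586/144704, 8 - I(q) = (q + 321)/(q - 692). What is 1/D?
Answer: -2170266784/19944640413 ≈ -0.10881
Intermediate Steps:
I(q) = 8 - (321 + q)/(-692 + q) (I(q) = 8 - (q + 321)/(q - 692) = 8 - (321 + q)/(-692 + q))
D = -19944640413/2170266784 (D = -6 + (((-5857 + 7*448)/(-692 + 448))/(-130802) - 461586/144704) = -6 + (((-5857 + 3136)/(-244))*(-1/130802) - 461586*1/144704) = -6 + (-1/244*(-2721)*(-1/130802) - 12147/3808) = -6 + ((2721/244)*(-1/130802) - 12147/3808) = -6 + (-2721/31915688 - 12147/3808) = -6 - 6923039709/2170266784 = -19944640413/2170266784 ≈ -9.1899)
1/D = 1/(-19944640413/2170266784) = -2170266784/19944640413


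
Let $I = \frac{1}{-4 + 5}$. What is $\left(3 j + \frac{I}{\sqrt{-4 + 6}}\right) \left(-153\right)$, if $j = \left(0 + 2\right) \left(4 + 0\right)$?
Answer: $-3672 - \frac{153 \sqrt{2}}{2} \approx -3780.2$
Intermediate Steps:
$j = 8$ ($j = 2 \cdot 4 = 8$)
$I = 1$ ($I = 1^{-1} = 1$)
$\left(3 j + \frac{I}{\sqrt{-4 + 6}}\right) \left(-153\right) = \left(3 \cdot 8 + 1 \frac{1}{\sqrt{-4 + 6}}\right) \left(-153\right) = \left(24 + 1 \frac{1}{\sqrt{2}}\right) \left(-153\right) = \left(24 + 1 \frac{\sqrt{2}}{2}\right) \left(-153\right) = \left(24 + \frac{\sqrt{2}}{2}\right) \left(-153\right) = -3672 - \frac{153 \sqrt{2}}{2}$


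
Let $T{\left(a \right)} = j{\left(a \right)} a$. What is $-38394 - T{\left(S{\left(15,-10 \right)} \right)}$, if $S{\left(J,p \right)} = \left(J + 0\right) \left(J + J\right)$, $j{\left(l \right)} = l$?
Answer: $-240894$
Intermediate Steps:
$S{\left(J,p \right)} = 2 J^{2}$ ($S{\left(J,p \right)} = J 2 J = 2 J^{2}$)
$T{\left(a \right)} = a^{2}$ ($T{\left(a \right)} = a a = a^{2}$)
$-38394 - T{\left(S{\left(15,-10 \right)} \right)} = -38394 - \left(2 \cdot 15^{2}\right)^{2} = -38394 - \left(2 \cdot 225\right)^{2} = -38394 - 450^{2} = -38394 - 202500 = -240894$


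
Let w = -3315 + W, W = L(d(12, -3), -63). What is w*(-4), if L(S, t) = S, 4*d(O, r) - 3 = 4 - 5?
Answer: 13258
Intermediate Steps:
d(O, r) = ½ (d(O, r) = ¾ + (4 - 5)/4 = ¾ + (¼)*(-1) = ¾ - ¼ = ½)
W = ½ ≈ 0.50000
w = -6629/2 (w = -3315 + ½ = -6629/2 ≈ -3314.5)
w*(-4) = -6629/2*(-4) = 13258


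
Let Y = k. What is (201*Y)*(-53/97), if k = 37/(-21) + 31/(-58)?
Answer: 9932147/39382 ≈ 252.20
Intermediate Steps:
k = -2797/1218 (k = 37*(-1/21) + 31*(-1/58) = -37/21 - 31/58 = -2797/1218 ≈ -2.2964)
Y = -2797/1218 ≈ -2.2964
(201*Y)*(-53/97) = (201*(-2797/1218))*(-53/97) = -(-9932147)/(406*97) = -187399/406*(-53/97) = 9932147/39382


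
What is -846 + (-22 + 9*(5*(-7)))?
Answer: -1183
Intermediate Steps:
-846 + (-22 + 9*(5*(-7))) = -846 + (-22 + 9*(-35)) = -846 + (-22 - 315) = -846 - 337 = -1183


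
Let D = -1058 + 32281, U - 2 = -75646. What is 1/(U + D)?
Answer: -1/44421 ≈ -2.2512e-5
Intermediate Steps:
U = -75644 (U = 2 - 75646 = -75644)
D = 31223
1/(U + D) = 1/(-75644 + 31223) = 1/(-44421) = -1/44421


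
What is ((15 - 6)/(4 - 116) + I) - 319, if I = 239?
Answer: -8969/112 ≈ -80.080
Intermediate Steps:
((15 - 6)/(4 - 116) + I) - 319 = ((15 - 6)/(4 - 116) + 239) - 319 = (9/(-112) + 239) - 319 = (9*(-1/112) + 239) - 319 = (-9/112 + 239) - 319 = 26759/112 - 319 = -8969/112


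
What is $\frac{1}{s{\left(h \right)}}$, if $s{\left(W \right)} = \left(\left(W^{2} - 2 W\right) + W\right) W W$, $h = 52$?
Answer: $\frac{1}{7171008} \approx 1.3945 \cdot 10^{-7}$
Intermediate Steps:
$s{\left(W \right)} = W^{2} \left(W^{2} - W\right)$ ($s{\left(W \right)} = \left(W^{2} - W\right) W W = W \left(W^{2} - W\right) W = W^{2} \left(W^{2} - W\right)$)
$\frac{1}{s{\left(h \right)}} = \frac{1}{52^{3} \left(-1 + 52\right)} = \frac{1}{140608 \cdot 51} = \frac{1}{7171008}$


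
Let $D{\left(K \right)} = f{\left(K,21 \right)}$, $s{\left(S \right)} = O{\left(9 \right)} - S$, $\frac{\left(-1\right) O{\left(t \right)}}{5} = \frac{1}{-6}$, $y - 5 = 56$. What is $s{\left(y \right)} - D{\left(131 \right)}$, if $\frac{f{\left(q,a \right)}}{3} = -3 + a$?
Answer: $- \frac{685}{6} \approx -114.17$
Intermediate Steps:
$y = 61$ ($y = 5 + 56 = 61$)
$O{\left(t \right)} = \frac{5}{6}$ ($O{\left(t \right)} = - \frac{5}{-6} = \left(-5\right) \left(- \frac{1}{6}\right) = \frac{5}{6}$)
$f{\left(q,a \right)} = -9 + 3 a$ ($f{\left(q,a \right)} = 3 \left(-3 + a\right) = -9 + 3 a$)
$s{\left(S \right)} = \frac{5}{6} - S$
$D{\left(K \right)} = 54$ ($D{\left(K \right)} = -9 + 3 \cdot 21 = -9 + 63 = 54$)
$s{\left(y \right)} - D{\left(131 \right)} = \left(\frac{5}{6} - 61\right) - 54 = - \frac{361}{6} - 54 = - \frac{685}{6}$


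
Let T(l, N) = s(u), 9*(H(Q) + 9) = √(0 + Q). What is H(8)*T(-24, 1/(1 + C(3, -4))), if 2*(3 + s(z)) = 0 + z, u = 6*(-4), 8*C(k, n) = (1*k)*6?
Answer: 135 - 10*√2/3 ≈ 130.29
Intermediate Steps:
C(k, n) = 3*k/4 (C(k, n) = ((1*k)*6)/8 = (k*6)/8 = (6*k)/8 = 3*k/4)
H(Q) = -9 + √Q/9 (H(Q) = -9 + √(0 + Q)/9 = -9 + √Q/9)
u = -24
s(z) = -3 + z/2 (s(z) = -3 + (0 + z)/2 = -3 + z/2)
T(l, N) = -15 (T(l, N) = -3 + (½)*(-24) = -3 - 12 = -15)
H(8)*T(-24, 1/(1 + C(3, -4))) = (-9 + √8/9)*(-15) = (-9 + (2*√2)/9)*(-15) = (-9 + 2*√2/9)*(-15) = 135 - 10*√2/3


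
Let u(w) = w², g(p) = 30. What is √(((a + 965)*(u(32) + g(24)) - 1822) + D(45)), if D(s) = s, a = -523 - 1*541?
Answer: I*√106123 ≈ 325.77*I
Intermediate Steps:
a = -1064 (a = -523 - 541 = -1064)
√(((a + 965)*(u(32) + g(24)) - 1822) + D(45)) = √(((-1064 + 965)*(32² + 30) - 1822) + 45) = √((-99*(1024 + 30) - 1822) + 45) = √((-99*1054 - 1822) + 45) = √((-104346 - 1822) + 45) = √(-106168 + 45) = √(-106123) = I*√106123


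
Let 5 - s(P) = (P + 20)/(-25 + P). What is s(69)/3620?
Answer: 131/159280 ≈ 0.00082245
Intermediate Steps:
s(P) = 5 - (20 + P)/(-25 + P) (s(P) = 5 - (P + 20)/(-25 + P) = 5 - (20 + P)/(-25 + P))
s(69)/3620 = ((-145 + 4*69)/(-25 + 69))/3620 = ((-145 + 276)/44)*(1/3620) = ((1/44)*131)*(1/3620) = (131/44)*(1/3620) = 131/159280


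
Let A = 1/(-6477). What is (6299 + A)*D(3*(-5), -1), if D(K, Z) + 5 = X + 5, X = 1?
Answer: 40798622/6477 ≈ 6299.0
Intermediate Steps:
A = -1/6477 ≈ -0.00015439
D(K, Z) = 1 (D(K, Z) = -5 + (1 + 5) = -5 + 6 = 1)
(6299 + A)*D(3*(-5), -1) = (6299 - 1/6477)*1 = (40798622/6477)*1 = 40798622/6477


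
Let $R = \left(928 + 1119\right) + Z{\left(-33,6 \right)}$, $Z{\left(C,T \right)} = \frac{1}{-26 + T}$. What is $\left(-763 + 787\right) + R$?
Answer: $\frac{41419}{20} \approx 2070.9$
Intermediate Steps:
$R = \frac{40939}{20}$ ($R = \left(928 + 1119\right) + \frac{1}{-26 + 6} = 2047 + \frac{1}{-20} = 2047 - \frac{1}{20} = \frac{40939}{20} \approx 2046.9$)
$\left(-763 + 787\right) + R = \left(-763 + 787\right) + \frac{40939}{20} = 24 + \frac{40939}{20} = \frac{41419}{20}$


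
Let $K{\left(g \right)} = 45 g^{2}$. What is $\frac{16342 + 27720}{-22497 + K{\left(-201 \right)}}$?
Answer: $\frac{22031}{897774} \approx 0.02454$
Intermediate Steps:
$\frac{16342 + 27720}{-22497 + K{\left(-201 \right)}} = \frac{16342 + 27720}{-22497 + 45 \left(-201\right)^{2}} = \frac{44062}{-22497 + 45 \cdot 40401} = \frac{44062}{-22497 + 1818045} = \frac{44062}{1795548} = 44062 \cdot \frac{1}{1795548} = \frac{22031}{897774}$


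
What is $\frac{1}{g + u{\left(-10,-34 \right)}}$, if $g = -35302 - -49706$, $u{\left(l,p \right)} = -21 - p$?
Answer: $\frac{1}{14417} \approx 6.9363 \cdot 10^{-5}$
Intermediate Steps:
$g = 14404$ ($g = -35302 + 49706 = 14404$)
$\frac{1}{g + u{\left(-10,-34 \right)}} = \frac{1}{14404 - -13} = \frac{1}{14404 + \left(-21 + 34\right)} = \frac{1}{14404 + 13} = \frac{1}{14417}$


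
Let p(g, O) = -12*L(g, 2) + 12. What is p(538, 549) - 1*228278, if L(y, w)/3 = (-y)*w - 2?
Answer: -189458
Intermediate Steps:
L(y, w) = -6 - 3*w*y (L(y, w) = 3*((-y)*w - 2) = 3*(-w*y - 2) = 3*(-2 - w*y) = -6 - 3*w*y)
p(g, O) = 84 + 72*g (p(g, O) = -12*(-6 - 3*2*g) + 12 = -12*(-6 - 6*g) + 12 = (72 + 72*g) + 12 = 84 + 72*g)
p(538, 549) - 1*228278 = (84 + 72*538) - 1*228278 = (84 + 38736) - 228278 = 38820 - 228278 = -189458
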